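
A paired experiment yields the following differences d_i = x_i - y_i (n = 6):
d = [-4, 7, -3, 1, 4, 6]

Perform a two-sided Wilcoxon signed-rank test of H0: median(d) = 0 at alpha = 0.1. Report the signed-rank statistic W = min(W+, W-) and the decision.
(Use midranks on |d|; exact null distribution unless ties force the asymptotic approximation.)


Step 1: Drop any zero differences (none here) and take |d_i|.
|d| = [4, 7, 3, 1, 4, 6]
Step 2: Midrank |d_i| (ties get averaged ranks).
ranks: |4|->3.5, |7|->6, |3|->2, |1|->1, |4|->3.5, |6|->5
Step 3: Attach original signs; sum ranks with positive sign and with negative sign.
W+ = 6 + 1 + 3.5 + 5 = 15.5
W- = 3.5 + 2 = 5.5
(Check: W+ + W- = 21 should equal n(n+1)/2 = 21.)
Step 4: Test statistic W = min(W+, W-) = 5.5.
Step 5: Ties in |d|, so use the tie-corrected normal approximation.
        E[W] = n(n+1)/4 = 6*7/4 = 10.5.
        Tie groups: |d|=4 (t=2); sum(t^3 - t) = 6.
        Var[W] = n(n+1)(2n+1)/24 - sum(t^3-t)/48 = 546/24 - 6/48 = 22.625.
        z = (W - E[W]) / sqrt(Var[W]) = (5.5 - 10.5) / 4.7566 = -1.0512.
        Two-sided p = 2*Phi(z) = 0.293177.
Step 6: alpha = 0.1. fail to reject H0.

W+ = 15.5, W- = 5.5, W = min = 5.5, p = 0.293177, fail to reject H0.


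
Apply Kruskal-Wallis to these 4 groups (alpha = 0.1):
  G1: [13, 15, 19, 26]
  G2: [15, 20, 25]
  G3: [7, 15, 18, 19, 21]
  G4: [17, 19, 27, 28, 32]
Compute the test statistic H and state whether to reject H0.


Step 1: Combine all N = 17 observations and assign midranks.
sorted (value, group, rank): (7,G3,1), (13,G1,2), (15,G1,4), (15,G2,4), (15,G3,4), (17,G4,6), (18,G3,7), (19,G1,9), (19,G3,9), (19,G4,9), (20,G2,11), (21,G3,12), (25,G2,13), (26,G1,14), (27,G4,15), (28,G4,16), (32,G4,17)
Step 2: Sum ranks within each group.
R_1 = 29 (n_1 = 4)
R_2 = 28 (n_2 = 3)
R_3 = 33 (n_3 = 5)
R_4 = 63 (n_4 = 5)
Step 3: H = 12/(N(N+1)) * sum(R_i^2/n_i) - 3(N+1)
     = 12/(17*18) * (29^2/4 + 28^2/3 + 33^2/5 + 63^2/5) - 3*18
     = 0.039216 * 1483.18 - 54
     = 4.164052.
Step 4: Ties present; correction factor C = 1 - 48/(17^3 - 17) = 0.990196. Corrected H = 4.164052 / 0.990196 = 4.205281.
Step 5: Under H0, H ~ chi^2(3); p-value = 0.240134.
Step 6: alpha = 0.1. fail to reject H0.

H = 4.2053, df = 3, p = 0.240134, fail to reject H0.


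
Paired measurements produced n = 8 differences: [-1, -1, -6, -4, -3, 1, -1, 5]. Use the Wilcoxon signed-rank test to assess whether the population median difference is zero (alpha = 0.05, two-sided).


Step 1: Drop any zero differences (none here) and take |d_i|.
|d| = [1, 1, 6, 4, 3, 1, 1, 5]
Step 2: Midrank |d_i| (ties get averaged ranks).
ranks: |1|->2.5, |1|->2.5, |6|->8, |4|->6, |3|->5, |1|->2.5, |1|->2.5, |5|->7
Step 3: Attach original signs; sum ranks with positive sign and with negative sign.
W+ = 2.5 + 7 = 9.5
W- = 2.5 + 2.5 + 8 + 6 + 5 + 2.5 = 26.5
(Check: W+ + W- = 36 should equal n(n+1)/2 = 36.)
Step 4: Test statistic W = min(W+, W-) = 9.5.
Step 5: Ties in |d|, so use the tie-corrected normal approximation.
        E[W] = n(n+1)/4 = 8*9/4 = 18.
        Tie groups: |d|=1 (t=4); sum(t^3 - t) = 60.
        Var[W] = n(n+1)(2n+1)/24 - sum(t^3-t)/48 = 1224/24 - 60/48 = 49.75.
        z = (W - E[W]) / sqrt(Var[W]) = (9.5 - 18) / 7.0534 = -1.2051.
        Two-sided p = 2*Phi(z) = 0.228165.
Step 6: alpha = 0.05. fail to reject H0.

W+ = 9.5, W- = 26.5, W = min = 9.5, p = 0.228165, fail to reject H0.


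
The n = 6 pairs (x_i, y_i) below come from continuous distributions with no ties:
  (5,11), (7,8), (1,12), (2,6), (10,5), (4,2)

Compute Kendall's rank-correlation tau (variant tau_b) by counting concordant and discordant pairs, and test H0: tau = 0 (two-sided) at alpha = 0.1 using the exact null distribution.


Step 1: Enumerate the 15 unordered pairs (i,j) with i<j and classify each by sign(x_j-x_i) * sign(y_j-y_i).
  (1,2):dx=+2,dy=-3->D; (1,3):dx=-4,dy=+1->D; (1,4):dx=-3,dy=-5->C; (1,5):dx=+5,dy=-6->D
  (1,6):dx=-1,dy=-9->C; (2,3):dx=-6,dy=+4->D; (2,4):dx=-5,dy=-2->C; (2,5):dx=+3,dy=-3->D
  (2,6):dx=-3,dy=-6->C; (3,4):dx=+1,dy=-6->D; (3,5):dx=+9,dy=-7->D; (3,6):dx=+3,dy=-10->D
  (4,5):dx=+8,dy=-1->D; (4,6):dx=+2,dy=-4->D; (5,6):dx=-6,dy=-3->C
Step 2: C = 5, D = 10, total pairs = 15.
Step 3: tau = (C - D)/(n(n-1)/2) = (5 - 10)/15 = -0.333333.
Step 4: Exact two-sided p-value (enumerate n! = 720 permutations of y under H0): p = 0.469444.
Step 5: alpha = 0.1. fail to reject H0.

tau_b = -0.3333 (C=5, D=10), p = 0.469444, fail to reject H0.


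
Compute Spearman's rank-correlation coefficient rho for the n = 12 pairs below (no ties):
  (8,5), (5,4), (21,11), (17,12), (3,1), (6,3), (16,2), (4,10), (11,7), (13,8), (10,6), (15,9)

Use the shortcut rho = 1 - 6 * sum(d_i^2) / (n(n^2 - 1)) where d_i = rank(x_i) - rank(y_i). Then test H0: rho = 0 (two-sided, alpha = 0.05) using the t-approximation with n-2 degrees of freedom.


Step 1: Rank x and y separately (midranks; no ties here).
rank(x): 8->5, 5->3, 21->12, 17->11, 3->1, 6->4, 16->10, 4->2, 11->7, 13->8, 10->6, 15->9
rank(y): 5->5, 4->4, 11->11, 12->12, 1->1, 3->3, 2->2, 10->10, 7->7, 8->8, 6->6, 9->9
Step 2: d_i = R_x(i) - R_y(i); compute d_i^2.
  (5-5)^2=0, (3-4)^2=1, (12-11)^2=1, (11-12)^2=1, (1-1)^2=0, (4-3)^2=1, (10-2)^2=64, (2-10)^2=64, (7-7)^2=0, (8-8)^2=0, (6-6)^2=0, (9-9)^2=0
sum(d^2) = 132.
Step 3: rho = 1 - 6*132 / (12*(12^2 - 1)) = 1 - 792/1716 = 0.538462.
Step 4: Under H0, t = rho * sqrt((n-2)/(1-rho^2)) = 2.0207 ~ t(10).
Step 5: Two-sided p-value from the t-distribution with 10 df = 0.070894.
Step 6: alpha = 0.05. fail to reject H0.

rho = 0.5385, p = 0.070894, fail to reject H0 at alpha = 0.05.


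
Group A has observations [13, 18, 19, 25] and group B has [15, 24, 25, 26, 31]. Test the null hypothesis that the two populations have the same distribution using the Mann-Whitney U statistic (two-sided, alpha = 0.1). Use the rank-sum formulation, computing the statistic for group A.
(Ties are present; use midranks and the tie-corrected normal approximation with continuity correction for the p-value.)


Step 1: Combine and sort all 9 observations; assign midranks.
sorted (value, group): (13,X), (15,Y), (18,X), (19,X), (24,Y), (25,X), (25,Y), (26,Y), (31,Y)
ranks: 13->1, 15->2, 18->3, 19->4, 24->5, 25->6.5, 25->6.5, 26->8, 31->9
Step 2: Rank sum for X: R1 = 1 + 3 + 4 + 6.5 = 14.5.
Step 3: U_X = R1 - n1(n1+1)/2 = 14.5 - 4*5/2 = 14.5 - 10 = 4.5.
       U_Y = n1*n2 - U_X = 20 - 4.5 = 15.5.
Step 4: Ties are present, so use the tie-corrected normal approximation (with continuity correction) for the p-value.
Step 5: p-value = 0.218742; compare to alpha = 0.1. fail to reject H0.

U_X = 4.5, p = 0.218742, fail to reject H0 at alpha = 0.1.


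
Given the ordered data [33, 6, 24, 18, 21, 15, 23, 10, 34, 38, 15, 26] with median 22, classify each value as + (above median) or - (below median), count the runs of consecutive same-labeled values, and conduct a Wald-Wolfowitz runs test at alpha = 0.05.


Step 1: Compute median = 22; label A = above, B = below.
Labels in order: ABABBBABAABA  (n_A = 6, n_B = 6)
Step 2: Count runs R = 9.
Step 3: Under H0 (random ordering), E[R] = 2*n_A*n_B/(n_A+n_B) + 1 = 2*6*6/12 + 1 = 7.0000.
        Var[R] = 2*n_A*n_B*(2*n_A*n_B - n_A - n_B) / ((n_A+n_B)^2 * (n_A+n_B-1)) = 4320/1584 = 2.7273.
        SD[R] = 1.6514.
Step 4: Continuity-corrected z = (R - 0.5 - E[R]) / SD[R] = (9 - 0.5 - 7.0000) / 1.6514 = 0.9083.
Step 5: Two-sided p-value via normal approximation = 2*(1 - Phi(|z|)) = 0.363722.
Step 6: alpha = 0.05. fail to reject H0.

R = 9, z = 0.9083, p = 0.363722, fail to reject H0.


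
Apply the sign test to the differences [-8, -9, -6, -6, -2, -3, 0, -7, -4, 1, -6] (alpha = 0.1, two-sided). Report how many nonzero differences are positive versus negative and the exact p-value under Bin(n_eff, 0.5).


Step 1: Discard zero differences. Original n = 11; n_eff = number of nonzero differences = 10.
Nonzero differences (with sign): -8, -9, -6, -6, -2, -3, -7, -4, +1, -6
Step 2: Count signs: positive = 1, negative = 9.
Step 3: Under H0: P(positive) = 0.5, so the number of positives S ~ Bin(10, 0.5).
Step 4: Two-sided exact p-value = sum of Bin(10,0.5) probabilities at or below the observed probability = 0.021484.
Step 5: alpha = 0.1. reject H0.

n_eff = 10, pos = 1, neg = 9, p = 0.021484, reject H0.


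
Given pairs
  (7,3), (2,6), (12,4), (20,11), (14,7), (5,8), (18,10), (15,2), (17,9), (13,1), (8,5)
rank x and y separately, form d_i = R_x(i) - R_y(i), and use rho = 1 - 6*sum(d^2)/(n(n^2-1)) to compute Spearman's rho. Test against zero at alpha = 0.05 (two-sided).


Step 1: Rank x and y separately (midranks; no ties here).
rank(x): 7->3, 2->1, 12->5, 20->11, 14->7, 5->2, 18->10, 15->8, 17->9, 13->6, 8->4
rank(y): 3->3, 6->6, 4->4, 11->11, 7->7, 8->8, 10->10, 2->2, 9->9, 1->1, 5->5
Step 2: d_i = R_x(i) - R_y(i); compute d_i^2.
  (3-3)^2=0, (1-6)^2=25, (5-4)^2=1, (11-11)^2=0, (7-7)^2=0, (2-8)^2=36, (10-10)^2=0, (8-2)^2=36, (9-9)^2=0, (6-1)^2=25, (4-5)^2=1
sum(d^2) = 124.
Step 3: rho = 1 - 6*124 / (11*(11^2 - 1)) = 1 - 744/1320 = 0.436364.
Step 4: Under H0, t = rho * sqrt((n-2)/(1-rho^2)) = 1.4549 ~ t(9).
Step 5: Two-sided p-value from the t-distribution with 9 df = 0.179665.
Step 6: alpha = 0.05. fail to reject H0.

rho = 0.4364, p = 0.179665, fail to reject H0 at alpha = 0.05.


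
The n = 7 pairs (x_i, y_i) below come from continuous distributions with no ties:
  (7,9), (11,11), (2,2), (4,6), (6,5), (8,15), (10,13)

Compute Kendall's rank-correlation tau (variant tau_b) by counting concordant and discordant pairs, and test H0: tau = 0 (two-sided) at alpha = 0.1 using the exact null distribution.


Step 1: Enumerate the 21 unordered pairs (i,j) with i<j and classify each by sign(x_j-x_i) * sign(y_j-y_i).
  (1,2):dx=+4,dy=+2->C; (1,3):dx=-5,dy=-7->C; (1,4):dx=-3,dy=-3->C; (1,5):dx=-1,dy=-4->C
  (1,6):dx=+1,dy=+6->C; (1,7):dx=+3,dy=+4->C; (2,3):dx=-9,dy=-9->C; (2,4):dx=-7,dy=-5->C
  (2,5):dx=-5,dy=-6->C; (2,6):dx=-3,dy=+4->D; (2,7):dx=-1,dy=+2->D; (3,4):dx=+2,dy=+4->C
  (3,5):dx=+4,dy=+3->C; (3,6):dx=+6,dy=+13->C; (3,7):dx=+8,dy=+11->C; (4,5):dx=+2,dy=-1->D
  (4,6):dx=+4,dy=+9->C; (4,7):dx=+6,dy=+7->C; (5,6):dx=+2,dy=+10->C; (5,7):dx=+4,dy=+8->C
  (6,7):dx=+2,dy=-2->D
Step 2: C = 17, D = 4, total pairs = 21.
Step 3: tau = (C - D)/(n(n-1)/2) = (17 - 4)/21 = 0.619048.
Step 4: Exact two-sided p-value (enumerate n! = 5040 permutations of y under H0): p = 0.069048.
Step 5: alpha = 0.1. reject H0.

tau_b = 0.6190 (C=17, D=4), p = 0.069048, reject H0.


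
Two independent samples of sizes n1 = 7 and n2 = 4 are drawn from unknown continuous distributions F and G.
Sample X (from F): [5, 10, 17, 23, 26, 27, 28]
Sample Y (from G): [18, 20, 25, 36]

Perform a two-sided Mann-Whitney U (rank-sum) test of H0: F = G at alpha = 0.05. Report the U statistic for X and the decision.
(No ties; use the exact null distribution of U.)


Step 1: Combine and sort all 11 observations; assign midranks.
sorted (value, group): (5,X), (10,X), (17,X), (18,Y), (20,Y), (23,X), (25,Y), (26,X), (27,X), (28,X), (36,Y)
ranks: 5->1, 10->2, 17->3, 18->4, 20->5, 23->6, 25->7, 26->8, 27->9, 28->10, 36->11
Step 2: Rank sum for X: R1 = 1 + 2 + 3 + 6 + 8 + 9 + 10 = 39.
Step 3: U_X = R1 - n1(n1+1)/2 = 39 - 7*8/2 = 39 - 28 = 11.
       U_Y = n1*n2 - U_X = 28 - 11 = 17.
Step 4: No ties, so the exact null distribution of U (based on enumerating the C(11,7) = 330 equally likely rank assignments) gives the two-sided p-value.
Step 5: p-value = 0.648485; compare to alpha = 0.05. fail to reject H0.

U_X = 11, p = 0.648485, fail to reject H0 at alpha = 0.05.


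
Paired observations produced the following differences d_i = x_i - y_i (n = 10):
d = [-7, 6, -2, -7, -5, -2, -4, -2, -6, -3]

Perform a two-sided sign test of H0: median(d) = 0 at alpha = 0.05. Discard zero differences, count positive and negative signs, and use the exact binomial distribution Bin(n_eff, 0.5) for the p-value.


Step 1: Discard zero differences. Original n = 10; n_eff = number of nonzero differences = 10.
Nonzero differences (with sign): -7, +6, -2, -7, -5, -2, -4, -2, -6, -3
Step 2: Count signs: positive = 1, negative = 9.
Step 3: Under H0: P(positive) = 0.5, so the number of positives S ~ Bin(10, 0.5).
Step 4: Two-sided exact p-value = sum of Bin(10,0.5) probabilities at or below the observed probability = 0.021484.
Step 5: alpha = 0.05. reject H0.

n_eff = 10, pos = 1, neg = 9, p = 0.021484, reject H0.


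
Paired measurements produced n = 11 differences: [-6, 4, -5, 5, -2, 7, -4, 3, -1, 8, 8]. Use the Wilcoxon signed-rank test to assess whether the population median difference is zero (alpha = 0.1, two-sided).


Step 1: Drop any zero differences (none here) and take |d_i|.
|d| = [6, 4, 5, 5, 2, 7, 4, 3, 1, 8, 8]
Step 2: Midrank |d_i| (ties get averaged ranks).
ranks: |6|->8, |4|->4.5, |5|->6.5, |5|->6.5, |2|->2, |7|->9, |4|->4.5, |3|->3, |1|->1, |8|->10.5, |8|->10.5
Step 3: Attach original signs; sum ranks with positive sign and with negative sign.
W+ = 4.5 + 6.5 + 9 + 3 + 10.5 + 10.5 = 44
W- = 8 + 6.5 + 2 + 4.5 + 1 = 22
(Check: W+ + W- = 66 should equal n(n+1)/2 = 66.)
Step 4: Test statistic W = min(W+, W-) = 22.
Step 5: Ties in |d|, so use the tie-corrected normal approximation.
        E[W] = n(n+1)/4 = 11*12/4 = 33.
        Tie groups: |d|=4 (t=2), |d|=5 (t=2), |d|=8 (t=2); sum(t^3 - t) = 18.
        Var[W] = n(n+1)(2n+1)/24 - sum(t^3-t)/48 = 3036/24 - 18/48 = 126.125.
        z = (W - E[W]) / sqrt(Var[W]) = (22 - 33) / 11.2305 = -0.9795.
        Two-sided p = 2*Phi(z) = 0.327347.
Step 6: alpha = 0.1. fail to reject H0.

W+ = 44, W- = 22, W = min = 22, p = 0.327347, fail to reject H0.


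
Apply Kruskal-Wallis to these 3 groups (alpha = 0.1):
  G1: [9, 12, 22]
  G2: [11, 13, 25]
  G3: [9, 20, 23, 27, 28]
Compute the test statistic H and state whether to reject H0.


Step 1: Combine all N = 11 observations and assign midranks.
sorted (value, group, rank): (9,G1,1.5), (9,G3,1.5), (11,G2,3), (12,G1,4), (13,G2,5), (20,G3,6), (22,G1,7), (23,G3,8), (25,G2,9), (27,G3,10), (28,G3,11)
Step 2: Sum ranks within each group.
R_1 = 12.5 (n_1 = 3)
R_2 = 17 (n_2 = 3)
R_3 = 36.5 (n_3 = 5)
Step 3: H = 12/(N(N+1)) * sum(R_i^2/n_i) - 3(N+1)
     = 12/(11*12) * (12.5^2/3 + 17^2/3 + 36.5^2/5) - 3*12
     = 0.090909 * 414.867 - 36
     = 1.715152.
Step 4: Ties present; correction factor C = 1 - 6/(11^3 - 11) = 0.995455. Corrected H = 1.715152 / 0.995455 = 1.722983.
Step 5: Under H0, H ~ chi^2(2); p-value = 0.422531.
Step 6: alpha = 0.1. fail to reject H0.

H = 1.7230, df = 2, p = 0.422531, fail to reject H0.


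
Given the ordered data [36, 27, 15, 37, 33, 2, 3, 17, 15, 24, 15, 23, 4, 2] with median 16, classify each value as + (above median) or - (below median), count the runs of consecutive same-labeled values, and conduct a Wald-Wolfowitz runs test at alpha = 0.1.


Step 1: Compute median = 16; label A = above, B = below.
Labels in order: AABAABBABABABB  (n_A = 7, n_B = 7)
Step 2: Count runs R = 10.
Step 3: Under H0 (random ordering), E[R] = 2*n_A*n_B/(n_A+n_B) + 1 = 2*7*7/14 + 1 = 8.0000.
        Var[R] = 2*n_A*n_B*(2*n_A*n_B - n_A - n_B) / ((n_A+n_B)^2 * (n_A+n_B-1)) = 8232/2548 = 3.2308.
        SD[R] = 1.7974.
Step 4: Continuity-corrected z = (R - 0.5 - E[R]) / SD[R] = (10 - 0.5 - 8.0000) / 1.7974 = 0.8345.
Step 5: Two-sided p-value via normal approximation = 2*(1 - Phi(|z|)) = 0.403986.
Step 6: alpha = 0.1. fail to reject H0.

R = 10, z = 0.8345, p = 0.403986, fail to reject H0.


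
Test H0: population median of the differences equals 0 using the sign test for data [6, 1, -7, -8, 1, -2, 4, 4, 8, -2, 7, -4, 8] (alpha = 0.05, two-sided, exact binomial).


Step 1: Discard zero differences. Original n = 13; n_eff = number of nonzero differences = 13.
Nonzero differences (with sign): +6, +1, -7, -8, +1, -2, +4, +4, +8, -2, +7, -4, +8
Step 2: Count signs: positive = 8, negative = 5.
Step 3: Under H0: P(positive) = 0.5, so the number of positives S ~ Bin(13, 0.5).
Step 4: Two-sided exact p-value = sum of Bin(13,0.5) probabilities at or below the observed probability = 0.581055.
Step 5: alpha = 0.05. fail to reject H0.

n_eff = 13, pos = 8, neg = 5, p = 0.581055, fail to reject H0.


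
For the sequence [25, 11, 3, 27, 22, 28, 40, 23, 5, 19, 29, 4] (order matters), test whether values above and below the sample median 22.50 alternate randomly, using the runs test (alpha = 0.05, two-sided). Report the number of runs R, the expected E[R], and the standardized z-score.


Step 1: Compute median = 22.50; label A = above, B = below.
Labels in order: ABBABAAABBAB  (n_A = 6, n_B = 6)
Step 2: Count runs R = 8.
Step 3: Under H0 (random ordering), E[R] = 2*n_A*n_B/(n_A+n_B) + 1 = 2*6*6/12 + 1 = 7.0000.
        Var[R] = 2*n_A*n_B*(2*n_A*n_B - n_A - n_B) / ((n_A+n_B)^2 * (n_A+n_B-1)) = 4320/1584 = 2.7273.
        SD[R] = 1.6514.
Step 4: Continuity-corrected z = (R - 0.5 - E[R]) / SD[R] = (8 - 0.5 - 7.0000) / 1.6514 = 0.3028.
Step 5: Two-sided p-value via normal approximation = 2*(1 - Phi(|z|)) = 0.762069.
Step 6: alpha = 0.05. fail to reject H0.

R = 8, z = 0.3028, p = 0.762069, fail to reject H0.


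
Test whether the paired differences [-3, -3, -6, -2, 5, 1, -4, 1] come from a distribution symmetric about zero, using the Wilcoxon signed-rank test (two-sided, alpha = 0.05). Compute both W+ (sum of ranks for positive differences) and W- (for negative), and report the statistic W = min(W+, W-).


Step 1: Drop any zero differences (none here) and take |d_i|.
|d| = [3, 3, 6, 2, 5, 1, 4, 1]
Step 2: Midrank |d_i| (ties get averaged ranks).
ranks: |3|->4.5, |3|->4.5, |6|->8, |2|->3, |5|->7, |1|->1.5, |4|->6, |1|->1.5
Step 3: Attach original signs; sum ranks with positive sign and with negative sign.
W+ = 7 + 1.5 + 1.5 = 10
W- = 4.5 + 4.5 + 8 + 3 + 6 = 26
(Check: W+ + W- = 36 should equal n(n+1)/2 = 36.)
Step 4: Test statistic W = min(W+, W-) = 10.
Step 5: Ties in |d|, so use the tie-corrected normal approximation.
        E[W] = n(n+1)/4 = 8*9/4 = 18.
        Tie groups: |d|=1 (t=2), |d|=3 (t=2); sum(t^3 - t) = 12.
        Var[W] = n(n+1)(2n+1)/24 - sum(t^3-t)/48 = 1224/24 - 12/48 = 50.75.
        z = (W - E[W]) / sqrt(Var[W]) = (10 - 18) / 7.1239 = -1.1230.
        Two-sided p = 2*Phi(z) = 0.261446.
Step 6: alpha = 0.05. fail to reject H0.

W+ = 10, W- = 26, W = min = 10, p = 0.261446, fail to reject H0.


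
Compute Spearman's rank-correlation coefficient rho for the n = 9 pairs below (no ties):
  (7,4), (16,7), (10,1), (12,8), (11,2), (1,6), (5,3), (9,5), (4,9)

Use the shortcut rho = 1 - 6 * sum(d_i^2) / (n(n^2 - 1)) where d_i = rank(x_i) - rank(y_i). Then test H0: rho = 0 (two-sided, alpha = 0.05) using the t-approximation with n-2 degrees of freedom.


Step 1: Rank x and y separately (midranks; no ties here).
rank(x): 7->4, 16->9, 10->6, 12->8, 11->7, 1->1, 5->3, 9->5, 4->2
rank(y): 4->4, 7->7, 1->1, 8->8, 2->2, 6->6, 3->3, 5->5, 9->9
Step 2: d_i = R_x(i) - R_y(i); compute d_i^2.
  (4-4)^2=0, (9-7)^2=4, (6-1)^2=25, (8-8)^2=0, (7-2)^2=25, (1-6)^2=25, (3-3)^2=0, (5-5)^2=0, (2-9)^2=49
sum(d^2) = 128.
Step 3: rho = 1 - 6*128 / (9*(9^2 - 1)) = 1 - 768/720 = -0.066667.
Step 4: Under H0, t = rho * sqrt((n-2)/(1-rho^2)) = -0.1768 ~ t(7).
Step 5: Two-sided p-value from the t-distribution with 7 df = 0.864690.
Step 6: alpha = 0.05. fail to reject H0.

rho = -0.0667, p = 0.864690, fail to reject H0 at alpha = 0.05.


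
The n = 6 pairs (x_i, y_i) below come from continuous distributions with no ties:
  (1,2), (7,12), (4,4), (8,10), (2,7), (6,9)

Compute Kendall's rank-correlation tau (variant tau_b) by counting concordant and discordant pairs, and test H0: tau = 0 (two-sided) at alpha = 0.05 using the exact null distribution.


Step 1: Enumerate the 15 unordered pairs (i,j) with i<j and classify each by sign(x_j-x_i) * sign(y_j-y_i).
  (1,2):dx=+6,dy=+10->C; (1,3):dx=+3,dy=+2->C; (1,4):dx=+7,dy=+8->C; (1,5):dx=+1,dy=+5->C
  (1,6):dx=+5,dy=+7->C; (2,3):dx=-3,dy=-8->C; (2,4):dx=+1,dy=-2->D; (2,5):dx=-5,dy=-5->C
  (2,6):dx=-1,dy=-3->C; (3,4):dx=+4,dy=+6->C; (3,5):dx=-2,dy=+3->D; (3,6):dx=+2,dy=+5->C
  (4,5):dx=-6,dy=-3->C; (4,6):dx=-2,dy=-1->C; (5,6):dx=+4,dy=+2->C
Step 2: C = 13, D = 2, total pairs = 15.
Step 3: tau = (C - D)/(n(n-1)/2) = (13 - 2)/15 = 0.733333.
Step 4: Exact two-sided p-value (enumerate n! = 720 permutations of y under H0): p = 0.055556.
Step 5: alpha = 0.05. fail to reject H0.

tau_b = 0.7333 (C=13, D=2), p = 0.055556, fail to reject H0.


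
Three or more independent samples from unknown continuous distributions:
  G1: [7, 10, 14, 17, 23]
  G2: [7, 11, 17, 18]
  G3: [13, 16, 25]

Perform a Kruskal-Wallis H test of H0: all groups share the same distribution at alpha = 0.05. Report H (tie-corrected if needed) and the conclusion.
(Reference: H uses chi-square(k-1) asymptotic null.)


Step 1: Combine all N = 12 observations and assign midranks.
sorted (value, group, rank): (7,G1,1.5), (7,G2,1.5), (10,G1,3), (11,G2,4), (13,G3,5), (14,G1,6), (16,G3,7), (17,G1,8.5), (17,G2,8.5), (18,G2,10), (23,G1,11), (25,G3,12)
Step 2: Sum ranks within each group.
R_1 = 30 (n_1 = 5)
R_2 = 24 (n_2 = 4)
R_3 = 24 (n_3 = 3)
Step 3: H = 12/(N(N+1)) * sum(R_i^2/n_i) - 3(N+1)
     = 12/(12*13) * (30^2/5 + 24^2/4 + 24^2/3) - 3*13
     = 0.076923 * 516 - 39
     = 0.692308.
Step 4: Ties present; correction factor C = 1 - 12/(12^3 - 12) = 0.993007. Corrected H = 0.692308 / 0.993007 = 0.697183.
Step 5: Under H0, H ~ chi^2(2); p-value = 0.705681.
Step 6: alpha = 0.05. fail to reject H0.

H = 0.6972, df = 2, p = 0.705681, fail to reject H0.


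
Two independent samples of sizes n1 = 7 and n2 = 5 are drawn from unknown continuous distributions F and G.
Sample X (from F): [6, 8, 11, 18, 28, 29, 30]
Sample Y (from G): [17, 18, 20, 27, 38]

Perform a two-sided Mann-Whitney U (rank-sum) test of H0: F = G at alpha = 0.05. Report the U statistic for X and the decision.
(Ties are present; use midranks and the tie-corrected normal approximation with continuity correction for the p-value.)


Step 1: Combine and sort all 12 observations; assign midranks.
sorted (value, group): (6,X), (8,X), (11,X), (17,Y), (18,X), (18,Y), (20,Y), (27,Y), (28,X), (29,X), (30,X), (38,Y)
ranks: 6->1, 8->2, 11->3, 17->4, 18->5.5, 18->5.5, 20->7, 27->8, 28->9, 29->10, 30->11, 38->12
Step 2: Rank sum for X: R1 = 1 + 2 + 3 + 5.5 + 9 + 10 + 11 = 41.5.
Step 3: U_X = R1 - n1(n1+1)/2 = 41.5 - 7*8/2 = 41.5 - 28 = 13.5.
       U_Y = n1*n2 - U_X = 35 - 13.5 = 21.5.
Step 4: Ties are present, so use the tie-corrected normal approximation (with continuity correction) for the p-value.
Step 5: p-value = 0.569088; compare to alpha = 0.05. fail to reject H0.

U_X = 13.5, p = 0.569088, fail to reject H0 at alpha = 0.05.


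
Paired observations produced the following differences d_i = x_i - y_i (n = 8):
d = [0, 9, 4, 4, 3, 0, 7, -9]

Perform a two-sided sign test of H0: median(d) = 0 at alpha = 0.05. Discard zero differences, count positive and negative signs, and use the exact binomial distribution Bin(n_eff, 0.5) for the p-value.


Step 1: Discard zero differences. Original n = 8; n_eff = number of nonzero differences = 6.
Nonzero differences (with sign): +9, +4, +4, +3, +7, -9
Step 2: Count signs: positive = 5, negative = 1.
Step 3: Under H0: P(positive) = 0.5, so the number of positives S ~ Bin(6, 0.5).
Step 4: Two-sided exact p-value = sum of Bin(6,0.5) probabilities at or below the observed probability = 0.218750.
Step 5: alpha = 0.05. fail to reject H0.

n_eff = 6, pos = 5, neg = 1, p = 0.218750, fail to reject H0.


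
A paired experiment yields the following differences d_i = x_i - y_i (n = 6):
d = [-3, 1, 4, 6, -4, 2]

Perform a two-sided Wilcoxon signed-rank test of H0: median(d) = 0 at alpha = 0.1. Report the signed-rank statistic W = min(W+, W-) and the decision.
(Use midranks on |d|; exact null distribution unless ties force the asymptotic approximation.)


Step 1: Drop any zero differences (none here) and take |d_i|.
|d| = [3, 1, 4, 6, 4, 2]
Step 2: Midrank |d_i| (ties get averaged ranks).
ranks: |3|->3, |1|->1, |4|->4.5, |6|->6, |4|->4.5, |2|->2
Step 3: Attach original signs; sum ranks with positive sign and with negative sign.
W+ = 1 + 4.5 + 6 + 2 = 13.5
W- = 3 + 4.5 = 7.5
(Check: W+ + W- = 21 should equal n(n+1)/2 = 21.)
Step 4: Test statistic W = min(W+, W-) = 7.5.
Step 5: Ties in |d|, so use the tie-corrected normal approximation.
        E[W] = n(n+1)/4 = 6*7/4 = 10.5.
        Tie groups: |d|=4 (t=2); sum(t^3 - t) = 6.
        Var[W] = n(n+1)(2n+1)/24 - sum(t^3-t)/48 = 546/24 - 6/48 = 22.625.
        z = (W - E[W]) / sqrt(Var[W]) = (7.5 - 10.5) / 4.7566 = -0.6307.
        Two-sided p = 2*Phi(z) = 0.528233.
Step 6: alpha = 0.1. fail to reject H0.

W+ = 13.5, W- = 7.5, W = min = 7.5, p = 0.528233, fail to reject H0.


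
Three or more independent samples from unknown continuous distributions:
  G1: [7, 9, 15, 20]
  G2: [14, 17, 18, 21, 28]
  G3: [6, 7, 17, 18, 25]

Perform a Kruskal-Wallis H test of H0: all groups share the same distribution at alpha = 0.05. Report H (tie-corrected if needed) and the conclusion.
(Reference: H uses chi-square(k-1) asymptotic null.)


Step 1: Combine all N = 14 observations and assign midranks.
sorted (value, group, rank): (6,G3,1), (7,G1,2.5), (7,G3,2.5), (9,G1,4), (14,G2,5), (15,G1,6), (17,G2,7.5), (17,G3,7.5), (18,G2,9.5), (18,G3,9.5), (20,G1,11), (21,G2,12), (25,G3,13), (28,G2,14)
Step 2: Sum ranks within each group.
R_1 = 23.5 (n_1 = 4)
R_2 = 48 (n_2 = 5)
R_3 = 33.5 (n_3 = 5)
Step 3: H = 12/(N(N+1)) * sum(R_i^2/n_i) - 3(N+1)
     = 12/(14*15) * (23.5^2/4 + 48^2/5 + 33.5^2/5) - 3*15
     = 0.057143 * 823.312 - 45
     = 2.046429.
Step 4: Ties present; correction factor C = 1 - 18/(14^3 - 14) = 0.993407. Corrected H = 2.046429 / 0.993407 = 2.060011.
Step 5: Under H0, H ~ chi^2(2); p-value = 0.357005.
Step 6: alpha = 0.05. fail to reject H0.

H = 2.0600, df = 2, p = 0.357005, fail to reject H0.


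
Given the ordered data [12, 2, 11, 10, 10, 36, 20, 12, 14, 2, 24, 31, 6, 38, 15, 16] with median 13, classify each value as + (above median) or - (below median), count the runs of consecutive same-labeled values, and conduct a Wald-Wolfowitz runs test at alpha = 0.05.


Step 1: Compute median = 13; label A = above, B = below.
Labels in order: BBBBBAABABAABAAA  (n_A = 8, n_B = 8)
Step 2: Count runs R = 8.
Step 3: Under H0 (random ordering), E[R] = 2*n_A*n_B/(n_A+n_B) + 1 = 2*8*8/16 + 1 = 9.0000.
        Var[R] = 2*n_A*n_B*(2*n_A*n_B - n_A - n_B) / ((n_A+n_B)^2 * (n_A+n_B-1)) = 14336/3840 = 3.7333.
        SD[R] = 1.9322.
Step 4: Continuity-corrected z = (R + 0.5 - E[R]) / SD[R] = (8 + 0.5 - 9.0000) / 1.9322 = -0.2588.
Step 5: Two-sided p-value via normal approximation = 2*(1 - Phi(|z|)) = 0.795809.
Step 6: alpha = 0.05. fail to reject H0.

R = 8, z = -0.2588, p = 0.795809, fail to reject H0.


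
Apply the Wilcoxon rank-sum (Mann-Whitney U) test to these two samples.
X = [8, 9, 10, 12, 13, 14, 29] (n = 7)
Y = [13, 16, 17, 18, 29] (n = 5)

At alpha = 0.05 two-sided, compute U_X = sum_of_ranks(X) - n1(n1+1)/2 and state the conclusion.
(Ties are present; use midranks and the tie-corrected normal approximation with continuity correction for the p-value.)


Step 1: Combine and sort all 12 observations; assign midranks.
sorted (value, group): (8,X), (9,X), (10,X), (12,X), (13,X), (13,Y), (14,X), (16,Y), (17,Y), (18,Y), (29,X), (29,Y)
ranks: 8->1, 9->2, 10->3, 12->4, 13->5.5, 13->5.5, 14->7, 16->8, 17->9, 18->10, 29->11.5, 29->11.5
Step 2: Rank sum for X: R1 = 1 + 2 + 3 + 4 + 5.5 + 7 + 11.5 = 34.
Step 3: U_X = R1 - n1(n1+1)/2 = 34 - 7*8/2 = 34 - 28 = 6.
       U_Y = n1*n2 - U_X = 35 - 6 = 29.
Step 4: Ties are present, so use the tie-corrected normal approximation (with continuity correction) for the p-value.
Step 5: p-value = 0.073025; compare to alpha = 0.05. fail to reject H0.

U_X = 6, p = 0.073025, fail to reject H0 at alpha = 0.05.


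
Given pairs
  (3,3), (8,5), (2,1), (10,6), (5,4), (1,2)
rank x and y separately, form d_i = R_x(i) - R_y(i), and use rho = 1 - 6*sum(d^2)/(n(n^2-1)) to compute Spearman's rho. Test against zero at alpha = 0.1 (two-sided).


Step 1: Rank x and y separately (midranks; no ties here).
rank(x): 3->3, 8->5, 2->2, 10->6, 5->4, 1->1
rank(y): 3->3, 5->5, 1->1, 6->6, 4->4, 2->2
Step 2: d_i = R_x(i) - R_y(i); compute d_i^2.
  (3-3)^2=0, (5-5)^2=0, (2-1)^2=1, (6-6)^2=0, (4-4)^2=0, (1-2)^2=1
sum(d^2) = 2.
Step 3: rho = 1 - 6*2 / (6*(6^2 - 1)) = 1 - 12/210 = 0.942857.
Step 4: Under H0, t = rho * sqrt((n-2)/(1-rho^2)) = 5.6595 ~ t(4).
Step 5: Two-sided p-value from the t-distribution with 4 df = 0.004805.
Step 6: alpha = 0.1. reject H0.

rho = 0.9429, p = 0.004805, reject H0 at alpha = 0.1.


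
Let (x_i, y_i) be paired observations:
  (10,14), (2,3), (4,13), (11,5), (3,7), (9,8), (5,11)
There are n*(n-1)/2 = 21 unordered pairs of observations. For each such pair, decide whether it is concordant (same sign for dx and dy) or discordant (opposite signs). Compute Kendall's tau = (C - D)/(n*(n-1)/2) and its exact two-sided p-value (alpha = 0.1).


Step 1: Enumerate the 21 unordered pairs (i,j) with i<j and classify each by sign(x_j-x_i) * sign(y_j-y_i).
  (1,2):dx=-8,dy=-11->C; (1,3):dx=-6,dy=-1->C; (1,4):dx=+1,dy=-9->D; (1,5):dx=-7,dy=-7->C
  (1,6):dx=-1,dy=-6->C; (1,7):dx=-5,dy=-3->C; (2,3):dx=+2,dy=+10->C; (2,4):dx=+9,dy=+2->C
  (2,5):dx=+1,dy=+4->C; (2,6):dx=+7,dy=+5->C; (2,7):dx=+3,dy=+8->C; (3,4):dx=+7,dy=-8->D
  (3,5):dx=-1,dy=-6->C; (3,6):dx=+5,dy=-5->D; (3,7):dx=+1,dy=-2->D; (4,5):dx=-8,dy=+2->D
  (4,6):dx=-2,dy=+3->D; (4,7):dx=-6,dy=+6->D; (5,6):dx=+6,dy=+1->C; (5,7):dx=+2,dy=+4->C
  (6,7):dx=-4,dy=+3->D
Step 2: C = 13, D = 8, total pairs = 21.
Step 3: tau = (C - D)/(n(n-1)/2) = (13 - 8)/21 = 0.238095.
Step 4: Exact two-sided p-value (enumerate n! = 5040 permutations of y under H0): p = 0.561905.
Step 5: alpha = 0.1. fail to reject H0.

tau_b = 0.2381 (C=13, D=8), p = 0.561905, fail to reject H0.


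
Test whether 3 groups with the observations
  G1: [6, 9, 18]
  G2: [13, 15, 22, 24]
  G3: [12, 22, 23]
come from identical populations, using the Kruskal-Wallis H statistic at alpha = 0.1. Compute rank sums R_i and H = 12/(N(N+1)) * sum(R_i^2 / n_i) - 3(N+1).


Step 1: Combine all N = 10 observations and assign midranks.
sorted (value, group, rank): (6,G1,1), (9,G1,2), (12,G3,3), (13,G2,4), (15,G2,5), (18,G1,6), (22,G2,7.5), (22,G3,7.5), (23,G3,9), (24,G2,10)
Step 2: Sum ranks within each group.
R_1 = 9 (n_1 = 3)
R_2 = 26.5 (n_2 = 4)
R_3 = 19.5 (n_3 = 3)
Step 3: H = 12/(N(N+1)) * sum(R_i^2/n_i) - 3(N+1)
     = 12/(10*11) * (9^2/3 + 26.5^2/4 + 19.5^2/3) - 3*11
     = 0.109091 * 329.312 - 33
     = 2.925000.
Step 4: Ties present; correction factor C = 1 - 6/(10^3 - 10) = 0.993939. Corrected H = 2.925000 / 0.993939 = 2.942835.
Step 5: Under H0, H ~ chi^2(2); p-value = 0.229600.
Step 6: alpha = 0.1. fail to reject H0.

H = 2.9428, df = 2, p = 0.229600, fail to reject H0.


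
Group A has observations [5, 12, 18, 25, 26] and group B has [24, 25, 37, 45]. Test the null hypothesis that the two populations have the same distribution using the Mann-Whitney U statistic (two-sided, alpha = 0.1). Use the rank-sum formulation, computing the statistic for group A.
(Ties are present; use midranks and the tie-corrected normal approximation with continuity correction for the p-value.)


Step 1: Combine and sort all 9 observations; assign midranks.
sorted (value, group): (5,X), (12,X), (18,X), (24,Y), (25,X), (25,Y), (26,X), (37,Y), (45,Y)
ranks: 5->1, 12->2, 18->3, 24->4, 25->5.5, 25->5.5, 26->7, 37->8, 45->9
Step 2: Rank sum for X: R1 = 1 + 2 + 3 + 5.5 + 7 = 18.5.
Step 3: U_X = R1 - n1(n1+1)/2 = 18.5 - 5*6/2 = 18.5 - 15 = 3.5.
       U_Y = n1*n2 - U_X = 20 - 3.5 = 16.5.
Step 4: Ties are present, so use the tie-corrected normal approximation (with continuity correction) for the p-value.
Step 5: p-value = 0.139983; compare to alpha = 0.1. fail to reject H0.

U_X = 3.5, p = 0.139983, fail to reject H0 at alpha = 0.1.


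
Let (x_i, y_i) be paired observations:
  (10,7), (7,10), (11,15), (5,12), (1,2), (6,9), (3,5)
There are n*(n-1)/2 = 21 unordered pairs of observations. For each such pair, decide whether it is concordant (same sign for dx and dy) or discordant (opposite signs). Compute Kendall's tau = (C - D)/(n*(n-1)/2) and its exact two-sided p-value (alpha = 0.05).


Step 1: Enumerate the 21 unordered pairs (i,j) with i<j and classify each by sign(x_j-x_i) * sign(y_j-y_i).
  (1,2):dx=-3,dy=+3->D; (1,3):dx=+1,dy=+8->C; (1,4):dx=-5,dy=+5->D; (1,5):dx=-9,dy=-5->C
  (1,6):dx=-4,dy=+2->D; (1,7):dx=-7,dy=-2->C; (2,3):dx=+4,dy=+5->C; (2,4):dx=-2,dy=+2->D
  (2,5):dx=-6,dy=-8->C; (2,6):dx=-1,dy=-1->C; (2,7):dx=-4,dy=-5->C; (3,4):dx=-6,dy=-3->C
  (3,5):dx=-10,dy=-13->C; (3,6):dx=-5,dy=-6->C; (3,7):dx=-8,dy=-10->C; (4,5):dx=-4,dy=-10->C
  (4,6):dx=+1,dy=-3->D; (4,7):dx=-2,dy=-7->C; (5,6):dx=+5,dy=+7->C; (5,7):dx=+2,dy=+3->C
  (6,7):dx=-3,dy=-4->C
Step 2: C = 16, D = 5, total pairs = 21.
Step 3: tau = (C - D)/(n(n-1)/2) = (16 - 5)/21 = 0.523810.
Step 4: Exact two-sided p-value (enumerate n! = 5040 permutations of y under H0): p = 0.136111.
Step 5: alpha = 0.05. fail to reject H0.

tau_b = 0.5238 (C=16, D=5), p = 0.136111, fail to reject H0.


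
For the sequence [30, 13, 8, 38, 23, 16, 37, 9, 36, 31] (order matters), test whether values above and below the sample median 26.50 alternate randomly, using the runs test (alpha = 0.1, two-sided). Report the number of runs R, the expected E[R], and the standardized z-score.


Step 1: Compute median = 26.50; label A = above, B = below.
Labels in order: ABBABBABAA  (n_A = 5, n_B = 5)
Step 2: Count runs R = 7.
Step 3: Under H0 (random ordering), E[R] = 2*n_A*n_B/(n_A+n_B) + 1 = 2*5*5/10 + 1 = 6.0000.
        Var[R] = 2*n_A*n_B*(2*n_A*n_B - n_A - n_B) / ((n_A+n_B)^2 * (n_A+n_B-1)) = 2000/900 = 2.2222.
        SD[R] = 1.4907.
Step 4: Continuity-corrected z = (R - 0.5 - E[R]) / SD[R] = (7 - 0.5 - 6.0000) / 1.4907 = 0.3354.
Step 5: Two-sided p-value via normal approximation = 2*(1 - Phi(|z|)) = 0.737316.
Step 6: alpha = 0.1. fail to reject H0.

R = 7, z = 0.3354, p = 0.737316, fail to reject H0.


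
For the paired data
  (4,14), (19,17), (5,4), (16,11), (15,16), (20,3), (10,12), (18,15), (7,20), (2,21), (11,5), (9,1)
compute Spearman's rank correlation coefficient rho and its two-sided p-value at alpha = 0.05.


Step 1: Rank x and y separately (midranks; no ties here).
rank(x): 4->2, 19->11, 5->3, 16->9, 15->8, 20->12, 10->6, 18->10, 7->4, 2->1, 11->7, 9->5
rank(y): 14->7, 17->10, 4->3, 11->5, 16->9, 3->2, 12->6, 15->8, 20->11, 21->12, 5->4, 1->1
Step 2: d_i = R_x(i) - R_y(i); compute d_i^2.
  (2-7)^2=25, (11-10)^2=1, (3-3)^2=0, (9-5)^2=16, (8-9)^2=1, (12-2)^2=100, (6-6)^2=0, (10-8)^2=4, (4-11)^2=49, (1-12)^2=121, (7-4)^2=9, (5-1)^2=16
sum(d^2) = 342.
Step 3: rho = 1 - 6*342 / (12*(12^2 - 1)) = 1 - 2052/1716 = -0.195804.
Step 4: Under H0, t = rho * sqrt((n-2)/(1-rho^2)) = -0.6314 ~ t(10).
Step 5: Two-sided p-value from the t-distribution with 10 df = 0.541936.
Step 6: alpha = 0.05. fail to reject H0.

rho = -0.1958, p = 0.541936, fail to reject H0 at alpha = 0.05.


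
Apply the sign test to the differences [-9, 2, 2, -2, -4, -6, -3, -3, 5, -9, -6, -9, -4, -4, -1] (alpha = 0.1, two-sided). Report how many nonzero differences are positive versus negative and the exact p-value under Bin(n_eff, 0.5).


Step 1: Discard zero differences. Original n = 15; n_eff = number of nonzero differences = 15.
Nonzero differences (with sign): -9, +2, +2, -2, -4, -6, -3, -3, +5, -9, -6, -9, -4, -4, -1
Step 2: Count signs: positive = 3, negative = 12.
Step 3: Under H0: P(positive) = 0.5, so the number of positives S ~ Bin(15, 0.5).
Step 4: Two-sided exact p-value = sum of Bin(15,0.5) probabilities at or below the observed probability = 0.035156.
Step 5: alpha = 0.1. reject H0.

n_eff = 15, pos = 3, neg = 12, p = 0.035156, reject H0.


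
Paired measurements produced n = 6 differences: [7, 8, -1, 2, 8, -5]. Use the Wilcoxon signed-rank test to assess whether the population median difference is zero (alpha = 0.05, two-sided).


Step 1: Drop any zero differences (none here) and take |d_i|.
|d| = [7, 8, 1, 2, 8, 5]
Step 2: Midrank |d_i| (ties get averaged ranks).
ranks: |7|->4, |8|->5.5, |1|->1, |2|->2, |8|->5.5, |5|->3
Step 3: Attach original signs; sum ranks with positive sign and with negative sign.
W+ = 4 + 5.5 + 2 + 5.5 = 17
W- = 1 + 3 = 4
(Check: W+ + W- = 21 should equal n(n+1)/2 = 21.)
Step 4: Test statistic W = min(W+, W-) = 4.
Step 5: Ties in |d|, so use the tie-corrected normal approximation.
        E[W] = n(n+1)/4 = 6*7/4 = 10.5.
        Tie groups: |d|=8 (t=2); sum(t^3 - t) = 6.
        Var[W] = n(n+1)(2n+1)/24 - sum(t^3-t)/48 = 546/24 - 6/48 = 22.625.
        z = (W - E[W]) / sqrt(Var[W]) = (4 - 10.5) / 4.7566 = -1.3665.
        Two-sided p = 2*Phi(z) = 0.171773.
Step 6: alpha = 0.05. fail to reject H0.

W+ = 17, W- = 4, W = min = 4, p = 0.171773, fail to reject H0.


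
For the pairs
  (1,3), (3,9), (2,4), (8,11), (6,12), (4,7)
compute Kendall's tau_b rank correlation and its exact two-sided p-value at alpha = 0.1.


Step 1: Enumerate the 15 unordered pairs (i,j) with i<j and classify each by sign(x_j-x_i) * sign(y_j-y_i).
  (1,2):dx=+2,dy=+6->C; (1,3):dx=+1,dy=+1->C; (1,4):dx=+7,dy=+8->C; (1,5):dx=+5,dy=+9->C
  (1,6):dx=+3,dy=+4->C; (2,3):dx=-1,dy=-5->C; (2,4):dx=+5,dy=+2->C; (2,5):dx=+3,dy=+3->C
  (2,6):dx=+1,dy=-2->D; (3,4):dx=+6,dy=+7->C; (3,5):dx=+4,dy=+8->C; (3,6):dx=+2,dy=+3->C
  (4,5):dx=-2,dy=+1->D; (4,6):dx=-4,dy=-4->C; (5,6):dx=-2,dy=-5->C
Step 2: C = 13, D = 2, total pairs = 15.
Step 3: tau = (C - D)/(n(n-1)/2) = (13 - 2)/15 = 0.733333.
Step 4: Exact two-sided p-value (enumerate n! = 720 permutations of y under H0): p = 0.055556.
Step 5: alpha = 0.1. reject H0.

tau_b = 0.7333 (C=13, D=2), p = 0.055556, reject H0.


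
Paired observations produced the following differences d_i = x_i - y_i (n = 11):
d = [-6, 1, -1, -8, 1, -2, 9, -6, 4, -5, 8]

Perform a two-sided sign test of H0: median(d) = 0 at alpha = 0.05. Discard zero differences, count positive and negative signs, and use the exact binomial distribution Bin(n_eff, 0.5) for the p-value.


Step 1: Discard zero differences. Original n = 11; n_eff = number of nonzero differences = 11.
Nonzero differences (with sign): -6, +1, -1, -8, +1, -2, +9, -6, +4, -5, +8
Step 2: Count signs: positive = 5, negative = 6.
Step 3: Under H0: P(positive) = 0.5, so the number of positives S ~ Bin(11, 0.5).
Step 4: Two-sided exact p-value = sum of Bin(11,0.5) probabilities at or below the observed probability = 1.000000.
Step 5: alpha = 0.05. fail to reject H0.

n_eff = 11, pos = 5, neg = 6, p = 1.000000, fail to reject H0.


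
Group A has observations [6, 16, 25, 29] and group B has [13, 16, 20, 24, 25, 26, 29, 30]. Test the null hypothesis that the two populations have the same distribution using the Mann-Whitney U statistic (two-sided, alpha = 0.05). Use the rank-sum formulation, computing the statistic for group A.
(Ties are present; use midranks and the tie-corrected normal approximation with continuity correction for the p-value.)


Step 1: Combine and sort all 12 observations; assign midranks.
sorted (value, group): (6,X), (13,Y), (16,X), (16,Y), (20,Y), (24,Y), (25,X), (25,Y), (26,Y), (29,X), (29,Y), (30,Y)
ranks: 6->1, 13->2, 16->3.5, 16->3.5, 20->5, 24->6, 25->7.5, 25->7.5, 26->9, 29->10.5, 29->10.5, 30->12
Step 2: Rank sum for X: R1 = 1 + 3.5 + 7.5 + 10.5 = 22.5.
Step 3: U_X = R1 - n1(n1+1)/2 = 22.5 - 4*5/2 = 22.5 - 10 = 12.5.
       U_Y = n1*n2 - U_X = 32 - 12.5 = 19.5.
Step 4: Ties are present, so use the tie-corrected normal approximation (with continuity correction) for the p-value.
Step 5: p-value = 0.608498; compare to alpha = 0.05. fail to reject H0.

U_X = 12.5, p = 0.608498, fail to reject H0 at alpha = 0.05.


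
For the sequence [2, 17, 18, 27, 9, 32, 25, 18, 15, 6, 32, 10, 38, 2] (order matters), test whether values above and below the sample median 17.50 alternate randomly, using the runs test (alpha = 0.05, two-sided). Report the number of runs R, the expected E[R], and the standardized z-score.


Step 1: Compute median = 17.50; label A = above, B = below.
Labels in order: BBAABAAABBABAB  (n_A = 7, n_B = 7)
Step 2: Count runs R = 9.
Step 3: Under H0 (random ordering), E[R] = 2*n_A*n_B/(n_A+n_B) + 1 = 2*7*7/14 + 1 = 8.0000.
        Var[R] = 2*n_A*n_B*(2*n_A*n_B - n_A - n_B) / ((n_A+n_B)^2 * (n_A+n_B-1)) = 8232/2548 = 3.2308.
        SD[R] = 1.7974.
Step 4: Continuity-corrected z = (R - 0.5 - E[R]) / SD[R] = (9 - 0.5 - 8.0000) / 1.7974 = 0.2782.
Step 5: Two-sided p-value via normal approximation = 2*(1 - Phi(|z|)) = 0.780879.
Step 6: alpha = 0.05. fail to reject H0.

R = 9, z = 0.2782, p = 0.780879, fail to reject H0.
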